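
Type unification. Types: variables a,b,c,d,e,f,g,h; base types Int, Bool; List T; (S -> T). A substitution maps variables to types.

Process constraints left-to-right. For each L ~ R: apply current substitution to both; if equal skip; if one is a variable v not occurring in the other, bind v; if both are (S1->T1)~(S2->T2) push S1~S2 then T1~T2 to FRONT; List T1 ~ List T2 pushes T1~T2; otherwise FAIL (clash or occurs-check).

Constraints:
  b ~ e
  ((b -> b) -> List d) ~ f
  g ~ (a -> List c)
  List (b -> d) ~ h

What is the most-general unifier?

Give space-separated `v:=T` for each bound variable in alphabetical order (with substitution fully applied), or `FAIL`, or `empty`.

step 1: unify b ~ e  [subst: {-} | 3 pending]
  bind b := e
step 2: unify ((e -> e) -> List d) ~ f  [subst: {b:=e} | 2 pending]
  bind f := ((e -> e) -> List d)
step 3: unify g ~ (a -> List c)  [subst: {b:=e, f:=((e -> e) -> List d)} | 1 pending]
  bind g := (a -> List c)
step 4: unify List (e -> d) ~ h  [subst: {b:=e, f:=((e -> e) -> List d), g:=(a -> List c)} | 0 pending]
  bind h := List (e -> d)

Answer: b:=e f:=((e -> e) -> List d) g:=(a -> List c) h:=List (e -> d)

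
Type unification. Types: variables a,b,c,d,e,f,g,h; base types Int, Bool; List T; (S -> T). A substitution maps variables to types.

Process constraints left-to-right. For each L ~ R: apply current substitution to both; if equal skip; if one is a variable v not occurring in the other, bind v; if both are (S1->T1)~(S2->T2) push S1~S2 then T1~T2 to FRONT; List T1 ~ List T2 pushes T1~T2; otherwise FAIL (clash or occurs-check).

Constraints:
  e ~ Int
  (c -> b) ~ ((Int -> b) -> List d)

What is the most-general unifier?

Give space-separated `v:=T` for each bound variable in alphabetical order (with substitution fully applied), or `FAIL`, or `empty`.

Answer: b:=List d c:=(Int -> List d) e:=Int

Derivation:
step 1: unify e ~ Int  [subst: {-} | 1 pending]
  bind e := Int
step 2: unify (c -> b) ~ ((Int -> b) -> List d)  [subst: {e:=Int} | 0 pending]
  -> decompose arrow: push c~(Int -> b), b~List d
step 3: unify c ~ (Int -> b)  [subst: {e:=Int} | 1 pending]
  bind c := (Int -> b)
step 4: unify b ~ List d  [subst: {e:=Int, c:=(Int -> b)} | 0 pending]
  bind b := List d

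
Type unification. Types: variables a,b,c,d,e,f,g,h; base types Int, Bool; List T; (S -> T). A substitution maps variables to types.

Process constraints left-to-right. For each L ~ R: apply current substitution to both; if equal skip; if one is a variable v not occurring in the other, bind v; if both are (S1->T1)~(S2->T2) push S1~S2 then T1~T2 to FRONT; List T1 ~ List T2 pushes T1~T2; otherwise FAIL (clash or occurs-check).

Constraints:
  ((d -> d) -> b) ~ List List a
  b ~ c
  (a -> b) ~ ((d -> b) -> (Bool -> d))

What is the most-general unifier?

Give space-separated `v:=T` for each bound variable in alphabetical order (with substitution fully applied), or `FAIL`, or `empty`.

step 1: unify ((d -> d) -> b) ~ List List a  [subst: {-} | 2 pending]
  clash: ((d -> d) -> b) vs List List a

Answer: FAIL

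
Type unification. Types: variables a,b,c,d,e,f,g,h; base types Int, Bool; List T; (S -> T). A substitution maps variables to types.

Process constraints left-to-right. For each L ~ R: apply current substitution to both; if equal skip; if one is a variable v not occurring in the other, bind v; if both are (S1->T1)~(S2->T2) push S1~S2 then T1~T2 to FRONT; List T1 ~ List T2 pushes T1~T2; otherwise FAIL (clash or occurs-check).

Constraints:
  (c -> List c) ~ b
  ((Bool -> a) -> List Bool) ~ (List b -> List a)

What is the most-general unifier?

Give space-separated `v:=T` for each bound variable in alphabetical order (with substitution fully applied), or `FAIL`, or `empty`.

Answer: FAIL

Derivation:
step 1: unify (c -> List c) ~ b  [subst: {-} | 1 pending]
  bind b := (c -> List c)
step 2: unify ((Bool -> a) -> List Bool) ~ (List (c -> List c) -> List a)  [subst: {b:=(c -> List c)} | 0 pending]
  -> decompose arrow: push (Bool -> a)~List (c -> List c), List Bool~List a
step 3: unify (Bool -> a) ~ List (c -> List c)  [subst: {b:=(c -> List c)} | 1 pending]
  clash: (Bool -> a) vs List (c -> List c)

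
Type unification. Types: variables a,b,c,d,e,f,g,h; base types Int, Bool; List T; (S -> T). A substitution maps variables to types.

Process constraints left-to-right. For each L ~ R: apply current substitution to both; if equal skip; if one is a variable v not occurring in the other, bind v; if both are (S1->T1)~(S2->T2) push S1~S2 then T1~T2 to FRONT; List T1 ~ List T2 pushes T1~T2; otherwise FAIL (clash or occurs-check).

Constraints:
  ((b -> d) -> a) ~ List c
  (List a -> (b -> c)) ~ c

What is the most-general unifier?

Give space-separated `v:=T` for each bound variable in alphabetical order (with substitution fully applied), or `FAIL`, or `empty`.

step 1: unify ((b -> d) -> a) ~ List c  [subst: {-} | 1 pending]
  clash: ((b -> d) -> a) vs List c

Answer: FAIL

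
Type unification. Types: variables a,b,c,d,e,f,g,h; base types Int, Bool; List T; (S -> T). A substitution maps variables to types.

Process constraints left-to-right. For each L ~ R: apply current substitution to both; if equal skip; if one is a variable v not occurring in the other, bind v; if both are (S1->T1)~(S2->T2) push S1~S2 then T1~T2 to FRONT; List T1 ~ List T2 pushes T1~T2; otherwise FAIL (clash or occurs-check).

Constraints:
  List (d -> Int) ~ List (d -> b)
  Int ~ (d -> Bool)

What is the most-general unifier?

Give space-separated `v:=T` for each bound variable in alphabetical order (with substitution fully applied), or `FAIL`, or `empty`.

Answer: FAIL

Derivation:
step 1: unify List (d -> Int) ~ List (d -> b)  [subst: {-} | 1 pending]
  -> decompose List: push (d -> Int)~(d -> b)
step 2: unify (d -> Int) ~ (d -> b)  [subst: {-} | 1 pending]
  -> decompose arrow: push d~d, Int~b
step 3: unify d ~ d  [subst: {-} | 2 pending]
  -> identical, skip
step 4: unify Int ~ b  [subst: {-} | 1 pending]
  bind b := Int
step 5: unify Int ~ (d -> Bool)  [subst: {b:=Int} | 0 pending]
  clash: Int vs (d -> Bool)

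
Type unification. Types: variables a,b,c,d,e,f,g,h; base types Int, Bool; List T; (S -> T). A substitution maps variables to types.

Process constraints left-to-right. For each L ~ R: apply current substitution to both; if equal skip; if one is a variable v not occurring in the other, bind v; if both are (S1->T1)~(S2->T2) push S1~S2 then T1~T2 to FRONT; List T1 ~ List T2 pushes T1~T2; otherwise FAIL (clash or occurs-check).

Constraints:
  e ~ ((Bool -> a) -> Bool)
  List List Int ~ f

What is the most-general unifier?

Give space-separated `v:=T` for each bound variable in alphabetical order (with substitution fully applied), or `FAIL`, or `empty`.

step 1: unify e ~ ((Bool -> a) -> Bool)  [subst: {-} | 1 pending]
  bind e := ((Bool -> a) -> Bool)
step 2: unify List List Int ~ f  [subst: {e:=((Bool -> a) -> Bool)} | 0 pending]
  bind f := List List Int

Answer: e:=((Bool -> a) -> Bool) f:=List List Int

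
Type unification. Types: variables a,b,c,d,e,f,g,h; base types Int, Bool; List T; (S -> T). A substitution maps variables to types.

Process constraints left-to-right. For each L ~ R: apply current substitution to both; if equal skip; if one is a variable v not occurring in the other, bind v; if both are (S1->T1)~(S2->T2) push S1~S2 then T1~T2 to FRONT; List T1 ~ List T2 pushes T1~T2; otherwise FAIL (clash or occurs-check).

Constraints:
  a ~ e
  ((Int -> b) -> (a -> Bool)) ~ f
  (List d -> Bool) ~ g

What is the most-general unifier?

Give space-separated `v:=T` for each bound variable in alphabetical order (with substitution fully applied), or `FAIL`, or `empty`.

Answer: a:=e f:=((Int -> b) -> (e -> Bool)) g:=(List d -> Bool)

Derivation:
step 1: unify a ~ e  [subst: {-} | 2 pending]
  bind a := e
step 2: unify ((Int -> b) -> (e -> Bool)) ~ f  [subst: {a:=e} | 1 pending]
  bind f := ((Int -> b) -> (e -> Bool))
step 3: unify (List d -> Bool) ~ g  [subst: {a:=e, f:=((Int -> b) -> (e -> Bool))} | 0 pending]
  bind g := (List d -> Bool)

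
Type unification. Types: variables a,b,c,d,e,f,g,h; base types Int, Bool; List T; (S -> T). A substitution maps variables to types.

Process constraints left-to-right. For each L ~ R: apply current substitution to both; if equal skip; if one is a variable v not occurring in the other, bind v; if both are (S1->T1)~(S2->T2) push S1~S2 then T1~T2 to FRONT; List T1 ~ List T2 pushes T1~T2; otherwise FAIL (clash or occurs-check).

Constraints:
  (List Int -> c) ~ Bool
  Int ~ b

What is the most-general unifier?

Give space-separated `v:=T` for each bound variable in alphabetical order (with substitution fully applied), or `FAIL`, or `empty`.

step 1: unify (List Int -> c) ~ Bool  [subst: {-} | 1 pending]
  clash: (List Int -> c) vs Bool

Answer: FAIL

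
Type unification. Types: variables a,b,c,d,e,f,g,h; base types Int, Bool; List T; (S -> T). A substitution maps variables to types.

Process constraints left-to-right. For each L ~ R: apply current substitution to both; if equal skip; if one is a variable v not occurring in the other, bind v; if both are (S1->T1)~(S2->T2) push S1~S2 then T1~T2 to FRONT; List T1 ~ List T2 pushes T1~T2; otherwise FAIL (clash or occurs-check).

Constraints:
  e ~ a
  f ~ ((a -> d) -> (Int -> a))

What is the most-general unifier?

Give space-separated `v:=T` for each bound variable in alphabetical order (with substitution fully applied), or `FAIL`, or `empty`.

step 1: unify e ~ a  [subst: {-} | 1 pending]
  bind e := a
step 2: unify f ~ ((a -> d) -> (Int -> a))  [subst: {e:=a} | 0 pending]
  bind f := ((a -> d) -> (Int -> a))

Answer: e:=a f:=((a -> d) -> (Int -> a))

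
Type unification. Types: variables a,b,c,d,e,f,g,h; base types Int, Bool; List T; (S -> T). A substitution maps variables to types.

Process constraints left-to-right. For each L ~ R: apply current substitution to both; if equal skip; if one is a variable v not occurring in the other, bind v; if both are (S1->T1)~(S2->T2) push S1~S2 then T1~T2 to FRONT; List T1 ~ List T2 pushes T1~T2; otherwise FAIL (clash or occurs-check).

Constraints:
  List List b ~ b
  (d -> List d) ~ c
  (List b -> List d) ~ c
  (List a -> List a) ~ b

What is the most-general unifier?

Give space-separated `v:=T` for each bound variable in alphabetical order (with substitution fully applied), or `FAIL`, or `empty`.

step 1: unify List List b ~ b  [subst: {-} | 3 pending]
  occurs-check fail

Answer: FAIL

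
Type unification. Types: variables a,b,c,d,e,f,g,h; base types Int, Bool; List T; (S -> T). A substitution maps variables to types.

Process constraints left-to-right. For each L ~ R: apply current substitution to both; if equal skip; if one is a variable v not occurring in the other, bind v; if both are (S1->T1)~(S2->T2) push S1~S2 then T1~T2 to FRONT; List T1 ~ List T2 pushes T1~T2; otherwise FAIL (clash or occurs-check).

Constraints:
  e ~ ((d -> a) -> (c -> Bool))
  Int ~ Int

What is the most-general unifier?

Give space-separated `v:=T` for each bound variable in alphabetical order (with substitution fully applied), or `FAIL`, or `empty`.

Answer: e:=((d -> a) -> (c -> Bool))

Derivation:
step 1: unify e ~ ((d -> a) -> (c -> Bool))  [subst: {-} | 1 pending]
  bind e := ((d -> a) -> (c -> Bool))
step 2: unify Int ~ Int  [subst: {e:=((d -> a) -> (c -> Bool))} | 0 pending]
  -> identical, skip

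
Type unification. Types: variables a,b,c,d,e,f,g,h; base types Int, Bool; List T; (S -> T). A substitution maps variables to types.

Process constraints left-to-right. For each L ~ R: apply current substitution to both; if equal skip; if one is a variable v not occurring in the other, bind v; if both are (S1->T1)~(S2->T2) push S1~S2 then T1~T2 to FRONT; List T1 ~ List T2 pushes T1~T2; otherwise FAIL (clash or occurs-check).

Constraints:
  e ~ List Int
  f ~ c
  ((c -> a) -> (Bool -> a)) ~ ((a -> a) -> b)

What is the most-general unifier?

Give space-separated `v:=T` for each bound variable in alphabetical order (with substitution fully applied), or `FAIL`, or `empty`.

Answer: b:=(Bool -> a) c:=a e:=List Int f:=a

Derivation:
step 1: unify e ~ List Int  [subst: {-} | 2 pending]
  bind e := List Int
step 2: unify f ~ c  [subst: {e:=List Int} | 1 pending]
  bind f := c
step 3: unify ((c -> a) -> (Bool -> a)) ~ ((a -> a) -> b)  [subst: {e:=List Int, f:=c} | 0 pending]
  -> decompose arrow: push (c -> a)~(a -> a), (Bool -> a)~b
step 4: unify (c -> a) ~ (a -> a)  [subst: {e:=List Int, f:=c} | 1 pending]
  -> decompose arrow: push c~a, a~a
step 5: unify c ~ a  [subst: {e:=List Int, f:=c} | 2 pending]
  bind c := a
step 6: unify a ~ a  [subst: {e:=List Int, f:=c, c:=a} | 1 pending]
  -> identical, skip
step 7: unify (Bool -> a) ~ b  [subst: {e:=List Int, f:=c, c:=a} | 0 pending]
  bind b := (Bool -> a)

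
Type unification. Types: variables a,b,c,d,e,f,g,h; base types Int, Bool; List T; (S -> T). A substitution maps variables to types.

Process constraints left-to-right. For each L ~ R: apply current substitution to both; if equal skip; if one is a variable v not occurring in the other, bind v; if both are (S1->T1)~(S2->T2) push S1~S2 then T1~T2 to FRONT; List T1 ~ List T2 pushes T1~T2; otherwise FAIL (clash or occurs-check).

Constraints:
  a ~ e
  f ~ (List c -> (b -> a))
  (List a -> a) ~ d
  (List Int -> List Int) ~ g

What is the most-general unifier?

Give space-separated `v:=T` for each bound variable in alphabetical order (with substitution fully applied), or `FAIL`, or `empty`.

Answer: a:=e d:=(List e -> e) f:=(List c -> (b -> e)) g:=(List Int -> List Int)

Derivation:
step 1: unify a ~ e  [subst: {-} | 3 pending]
  bind a := e
step 2: unify f ~ (List c -> (b -> e))  [subst: {a:=e} | 2 pending]
  bind f := (List c -> (b -> e))
step 3: unify (List e -> e) ~ d  [subst: {a:=e, f:=(List c -> (b -> e))} | 1 pending]
  bind d := (List e -> e)
step 4: unify (List Int -> List Int) ~ g  [subst: {a:=e, f:=(List c -> (b -> e)), d:=(List e -> e)} | 0 pending]
  bind g := (List Int -> List Int)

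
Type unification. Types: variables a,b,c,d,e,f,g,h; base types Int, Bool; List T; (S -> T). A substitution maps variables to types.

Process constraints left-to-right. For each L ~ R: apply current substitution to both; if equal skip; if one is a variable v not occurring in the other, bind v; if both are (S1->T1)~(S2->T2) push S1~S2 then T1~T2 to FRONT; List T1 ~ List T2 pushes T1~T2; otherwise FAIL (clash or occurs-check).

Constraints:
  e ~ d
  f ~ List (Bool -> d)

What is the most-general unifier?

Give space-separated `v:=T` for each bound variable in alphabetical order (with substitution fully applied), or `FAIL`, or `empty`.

step 1: unify e ~ d  [subst: {-} | 1 pending]
  bind e := d
step 2: unify f ~ List (Bool -> d)  [subst: {e:=d} | 0 pending]
  bind f := List (Bool -> d)

Answer: e:=d f:=List (Bool -> d)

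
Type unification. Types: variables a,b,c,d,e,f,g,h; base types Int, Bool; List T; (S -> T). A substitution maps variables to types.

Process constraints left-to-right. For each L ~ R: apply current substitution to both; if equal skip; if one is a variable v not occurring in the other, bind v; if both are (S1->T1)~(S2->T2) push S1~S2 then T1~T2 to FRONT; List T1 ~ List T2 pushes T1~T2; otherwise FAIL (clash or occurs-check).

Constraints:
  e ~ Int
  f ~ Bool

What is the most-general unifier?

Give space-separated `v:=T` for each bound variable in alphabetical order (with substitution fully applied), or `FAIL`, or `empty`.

Answer: e:=Int f:=Bool

Derivation:
step 1: unify e ~ Int  [subst: {-} | 1 pending]
  bind e := Int
step 2: unify f ~ Bool  [subst: {e:=Int} | 0 pending]
  bind f := Bool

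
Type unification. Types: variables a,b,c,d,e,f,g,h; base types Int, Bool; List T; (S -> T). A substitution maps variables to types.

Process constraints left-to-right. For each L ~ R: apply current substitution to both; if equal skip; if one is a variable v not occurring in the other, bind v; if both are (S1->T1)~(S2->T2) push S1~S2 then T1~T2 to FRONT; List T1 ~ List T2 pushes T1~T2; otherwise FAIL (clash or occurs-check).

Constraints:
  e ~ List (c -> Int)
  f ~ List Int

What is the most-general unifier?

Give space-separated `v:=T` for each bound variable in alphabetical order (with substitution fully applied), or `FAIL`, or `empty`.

step 1: unify e ~ List (c -> Int)  [subst: {-} | 1 pending]
  bind e := List (c -> Int)
step 2: unify f ~ List Int  [subst: {e:=List (c -> Int)} | 0 pending]
  bind f := List Int

Answer: e:=List (c -> Int) f:=List Int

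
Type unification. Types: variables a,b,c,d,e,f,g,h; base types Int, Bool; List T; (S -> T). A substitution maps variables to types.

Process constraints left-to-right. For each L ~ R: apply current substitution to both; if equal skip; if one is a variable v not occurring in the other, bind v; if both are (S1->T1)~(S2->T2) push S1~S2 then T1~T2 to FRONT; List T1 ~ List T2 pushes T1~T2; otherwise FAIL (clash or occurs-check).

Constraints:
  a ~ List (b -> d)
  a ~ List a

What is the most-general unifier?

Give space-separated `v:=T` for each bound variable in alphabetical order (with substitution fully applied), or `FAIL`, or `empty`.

Answer: FAIL

Derivation:
step 1: unify a ~ List (b -> d)  [subst: {-} | 1 pending]
  bind a := List (b -> d)
step 2: unify List (b -> d) ~ List List (b -> d)  [subst: {a:=List (b -> d)} | 0 pending]
  -> decompose List: push (b -> d)~List (b -> d)
step 3: unify (b -> d) ~ List (b -> d)  [subst: {a:=List (b -> d)} | 0 pending]
  clash: (b -> d) vs List (b -> d)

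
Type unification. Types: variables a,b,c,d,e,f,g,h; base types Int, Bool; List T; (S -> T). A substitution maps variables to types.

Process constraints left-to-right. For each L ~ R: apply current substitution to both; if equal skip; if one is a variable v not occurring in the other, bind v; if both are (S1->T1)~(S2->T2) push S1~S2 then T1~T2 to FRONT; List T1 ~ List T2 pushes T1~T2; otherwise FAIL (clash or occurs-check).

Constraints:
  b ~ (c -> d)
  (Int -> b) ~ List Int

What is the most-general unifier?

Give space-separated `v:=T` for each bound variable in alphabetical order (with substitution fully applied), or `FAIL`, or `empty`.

Answer: FAIL

Derivation:
step 1: unify b ~ (c -> d)  [subst: {-} | 1 pending]
  bind b := (c -> d)
step 2: unify (Int -> (c -> d)) ~ List Int  [subst: {b:=(c -> d)} | 0 pending]
  clash: (Int -> (c -> d)) vs List Int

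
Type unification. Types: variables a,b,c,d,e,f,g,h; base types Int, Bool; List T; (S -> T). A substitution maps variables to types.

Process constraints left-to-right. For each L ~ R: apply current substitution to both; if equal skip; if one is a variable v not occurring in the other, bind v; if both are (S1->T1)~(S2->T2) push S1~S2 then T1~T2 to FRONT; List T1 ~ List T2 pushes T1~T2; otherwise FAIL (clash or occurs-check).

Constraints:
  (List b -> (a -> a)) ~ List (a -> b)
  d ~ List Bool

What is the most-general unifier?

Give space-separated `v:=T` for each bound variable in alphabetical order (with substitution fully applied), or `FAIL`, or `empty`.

Answer: FAIL

Derivation:
step 1: unify (List b -> (a -> a)) ~ List (a -> b)  [subst: {-} | 1 pending]
  clash: (List b -> (a -> a)) vs List (a -> b)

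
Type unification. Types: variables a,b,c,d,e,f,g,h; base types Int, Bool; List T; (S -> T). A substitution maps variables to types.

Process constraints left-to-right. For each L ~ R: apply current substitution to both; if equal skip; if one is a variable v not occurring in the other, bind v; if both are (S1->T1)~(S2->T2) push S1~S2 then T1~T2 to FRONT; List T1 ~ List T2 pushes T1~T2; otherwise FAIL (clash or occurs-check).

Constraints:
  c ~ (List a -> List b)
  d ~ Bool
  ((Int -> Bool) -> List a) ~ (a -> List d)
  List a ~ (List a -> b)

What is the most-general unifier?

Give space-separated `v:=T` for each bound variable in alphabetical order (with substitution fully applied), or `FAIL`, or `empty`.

Answer: FAIL

Derivation:
step 1: unify c ~ (List a -> List b)  [subst: {-} | 3 pending]
  bind c := (List a -> List b)
step 2: unify d ~ Bool  [subst: {c:=(List a -> List b)} | 2 pending]
  bind d := Bool
step 3: unify ((Int -> Bool) -> List a) ~ (a -> List Bool)  [subst: {c:=(List a -> List b), d:=Bool} | 1 pending]
  -> decompose arrow: push (Int -> Bool)~a, List a~List Bool
step 4: unify (Int -> Bool) ~ a  [subst: {c:=(List a -> List b), d:=Bool} | 2 pending]
  bind a := (Int -> Bool)
step 5: unify List (Int -> Bool) ~ List Bool  [subst: {c:=(List a -> List b), d:=Bool, a:=(Int -> Bool)} | 1 pending]
  -> decompose List: push (Int -> Bool)~Bool
step 6: unify (Int -> Bool) ~ Bool  [subst: {c:=(List a -> List b), d:=Bool, a:=(Int -> Bool)} | 1 pending]
  clash: (Int -> Bool) vs Bool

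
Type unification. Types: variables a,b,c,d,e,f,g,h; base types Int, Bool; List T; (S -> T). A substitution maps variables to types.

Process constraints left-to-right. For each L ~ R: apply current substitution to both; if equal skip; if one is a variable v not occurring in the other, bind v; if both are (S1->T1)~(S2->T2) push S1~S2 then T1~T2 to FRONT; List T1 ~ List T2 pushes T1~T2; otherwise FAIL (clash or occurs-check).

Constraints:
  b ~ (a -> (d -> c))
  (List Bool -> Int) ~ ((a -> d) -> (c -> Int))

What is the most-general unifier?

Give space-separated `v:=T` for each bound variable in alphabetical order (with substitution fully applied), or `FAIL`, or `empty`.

Answer: FAIL

Derivation:
step 1: unify b ~ (a -> (d -> c))  [subst: {-} | 1 pending]
  bind b := (a -> (d -> c))
step 2: unify (List Bool -> Int) ~ ((a -> d) -> (c -> Int))  [subst: {b:=(a -> (d -> c))} | 0 pending]
  -> decompose arrow: push List Bool~(a -> d), Int~(c -> Int)
step 3: unify List Bool ~ (a -> d)  [subst: {b:=(a -> (d -> c))} | 1 pending]
  clash: List Bool vs (a -> d)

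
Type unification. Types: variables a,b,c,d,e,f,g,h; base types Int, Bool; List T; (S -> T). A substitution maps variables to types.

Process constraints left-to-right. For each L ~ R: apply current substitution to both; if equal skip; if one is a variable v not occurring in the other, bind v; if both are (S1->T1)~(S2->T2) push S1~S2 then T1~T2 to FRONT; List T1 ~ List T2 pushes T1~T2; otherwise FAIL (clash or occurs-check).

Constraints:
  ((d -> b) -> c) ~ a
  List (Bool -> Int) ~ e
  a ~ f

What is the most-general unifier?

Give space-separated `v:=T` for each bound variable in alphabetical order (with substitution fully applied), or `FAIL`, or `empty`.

step 1: unify ((d -> b) -> c) ~ a  [subst: {-} | 2 pending]
  bind a := ((d -> b) -> c)
step 2: unify List (Bool -> Int) ~ e  [subst: {a:=((d -> b) -> c)} | 1 pending]
  bind e := List (Bool -> Int)
step 3: unify ((d -> b) -> c) ~ f  [subst: {a:=((d -> b) -> c), e:=List (Bool -> Int)} | 0 pending]
  bind f := ((d -> b) -> c)

Answer: a:=((d -> b) -> c) e:=List (Bool -> Int) f:=((d -> b) -> c)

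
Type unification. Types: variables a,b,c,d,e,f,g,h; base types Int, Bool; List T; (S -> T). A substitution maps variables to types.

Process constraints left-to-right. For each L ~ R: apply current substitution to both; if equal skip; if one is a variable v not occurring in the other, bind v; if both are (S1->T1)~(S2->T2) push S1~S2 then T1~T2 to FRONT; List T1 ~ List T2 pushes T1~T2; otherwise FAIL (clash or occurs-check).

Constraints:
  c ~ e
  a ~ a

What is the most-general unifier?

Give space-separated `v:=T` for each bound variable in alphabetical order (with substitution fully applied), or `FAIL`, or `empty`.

step 1: unify c ~ e  [subst: {-} | 1 pending]
  bind c := e
step 2: unify a ~ a  [subst: {c:=e} | 0 pending]
  -> identical, skip

Answer: c:=e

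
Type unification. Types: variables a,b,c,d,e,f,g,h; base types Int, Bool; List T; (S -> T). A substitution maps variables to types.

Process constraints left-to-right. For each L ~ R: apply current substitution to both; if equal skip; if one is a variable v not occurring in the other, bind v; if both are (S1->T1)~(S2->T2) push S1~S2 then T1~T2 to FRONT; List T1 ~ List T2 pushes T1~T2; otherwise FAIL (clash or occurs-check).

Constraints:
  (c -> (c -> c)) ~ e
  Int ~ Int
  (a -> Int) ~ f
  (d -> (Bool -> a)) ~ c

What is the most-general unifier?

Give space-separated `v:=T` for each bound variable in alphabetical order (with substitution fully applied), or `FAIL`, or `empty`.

step 1: unify (c -> (c -> c)) ~ e  [subst: {-} | 3 pending]
  bind e := (c -> (c -> c))
step 2: unify Int ~ Int  [subst: {e:=(c -> (c -> c))} | 2 pending]
  -> identical, skip
step 3: unify (a -> Int) ~ f  [subst: {e:=(c -> (c -> c))} | 1 pending]
  bind f := (a -> Int)
step 4: unify (d -> (Bool -> a)) ~ c  [subst: {e:=(c -> (c -> c)), f:=(a -> Int)} | 0 pending]
  bind c := (d -> (Bool -> a))

Answer: c:=(d -> (Bool -> a)) e:=((d -> (Bool -> a)) -> ((d -> (Bool -> a)) -> (d -> (Bool -> a)))) f:=(a -> Int)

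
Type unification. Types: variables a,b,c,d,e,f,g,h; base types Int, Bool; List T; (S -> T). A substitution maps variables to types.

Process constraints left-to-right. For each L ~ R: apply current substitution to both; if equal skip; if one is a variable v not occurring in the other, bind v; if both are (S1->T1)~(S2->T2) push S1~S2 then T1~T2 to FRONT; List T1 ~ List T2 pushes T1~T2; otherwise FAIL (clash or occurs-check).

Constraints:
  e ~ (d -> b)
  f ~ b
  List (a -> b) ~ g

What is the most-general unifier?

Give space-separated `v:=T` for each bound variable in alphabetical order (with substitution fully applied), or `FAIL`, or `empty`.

Answer: e:=(d -> b) f:=b g:=List (a -> b)

Derivation:
step 1: unify e ~ (d -> b)  [subst: {-} | 2 pending]
  bind e := (d -> b)
step 2: unify f ~ b  [subst: {e:=(d -> b)} | 1 pending]
  bind f := b
step 3: unify List (a -> b) ~ g  [subst: {e:=(d -> b), f:=b} | 0 pending]
  bind g := List (a -> b)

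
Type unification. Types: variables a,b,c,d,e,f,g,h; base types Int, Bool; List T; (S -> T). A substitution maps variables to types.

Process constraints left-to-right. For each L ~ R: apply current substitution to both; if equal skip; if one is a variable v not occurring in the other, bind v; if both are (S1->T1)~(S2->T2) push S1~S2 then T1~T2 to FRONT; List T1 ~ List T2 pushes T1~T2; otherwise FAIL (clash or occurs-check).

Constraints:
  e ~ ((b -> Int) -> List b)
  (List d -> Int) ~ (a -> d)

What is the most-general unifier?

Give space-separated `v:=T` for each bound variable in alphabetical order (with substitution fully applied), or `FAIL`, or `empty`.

Answer: a:=List Int d:=Int e:=((b -> Int) -> List b)

Derivation:
step 1: unify e ~ ((b -> Int) -> List b)  [subst: {-} | 1 pending]
  bind e := ((b -> Int) -> List b)
step 2: unify (List d -> Int) ~ (a -> d)  [subst: {e:=((b -> Int) -> List b)} | 0 pending]
  -> decompose arrow: push List d~a, Int~d
step 3: unify List d ~ a  [subst: {e:=((b -> Int) -> List b)} | 1 pending]
  bind a := List d
step 4: unify Int ~ d  [subst: {e:=((b -> Int) -> List b), a:=List d} | 0 pending]
  bind d := Int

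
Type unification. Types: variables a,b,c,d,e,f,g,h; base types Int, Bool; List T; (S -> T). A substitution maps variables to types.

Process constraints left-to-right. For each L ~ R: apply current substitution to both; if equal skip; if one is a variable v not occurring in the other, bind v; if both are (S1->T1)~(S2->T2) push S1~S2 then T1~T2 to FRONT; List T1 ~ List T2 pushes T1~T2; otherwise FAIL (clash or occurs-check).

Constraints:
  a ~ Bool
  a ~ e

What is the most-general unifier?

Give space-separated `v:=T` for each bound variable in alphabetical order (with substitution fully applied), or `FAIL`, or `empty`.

step 1: unify a ~ Bool  [subst: {-} | 1 pending]
  bind a := Bool
step 2: unify Bool ~ e  [subst: {a:=Bool} | 0 pending]
  bind e := Bool

Answer: a:=Bool e:=Bool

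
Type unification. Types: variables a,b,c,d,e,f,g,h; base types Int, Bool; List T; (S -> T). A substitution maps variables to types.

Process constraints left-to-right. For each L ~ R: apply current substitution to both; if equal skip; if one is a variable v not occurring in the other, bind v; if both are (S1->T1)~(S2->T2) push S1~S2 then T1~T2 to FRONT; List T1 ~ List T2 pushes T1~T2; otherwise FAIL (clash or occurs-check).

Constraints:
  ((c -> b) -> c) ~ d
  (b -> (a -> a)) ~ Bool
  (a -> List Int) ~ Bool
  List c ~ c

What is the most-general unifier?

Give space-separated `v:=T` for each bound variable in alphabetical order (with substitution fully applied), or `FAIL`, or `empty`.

Answer: FAIL

Derivation:
step 1: unify ((c -> b) -> c) ~ d  [subst: {-} | 3 pending]
  bind d := ((c -> b) -> c)
step 2: unify (b -> (a -> a)) ~ Bool  [subst: {d:=((c -> b) -> c)} | 2 pending]
  clash: (b -> (a -> a)) vs Bool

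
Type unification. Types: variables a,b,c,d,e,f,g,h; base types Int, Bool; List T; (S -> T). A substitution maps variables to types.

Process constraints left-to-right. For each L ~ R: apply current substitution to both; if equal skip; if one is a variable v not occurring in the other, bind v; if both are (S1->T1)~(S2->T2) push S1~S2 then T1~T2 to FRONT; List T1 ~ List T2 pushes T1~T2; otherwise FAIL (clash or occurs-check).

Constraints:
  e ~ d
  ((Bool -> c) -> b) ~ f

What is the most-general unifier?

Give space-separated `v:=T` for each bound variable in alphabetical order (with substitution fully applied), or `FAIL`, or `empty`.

Answer: e:=d f:=((Bool -> c) -> b)

Derivation:
step 1: unify e ~ d  [subst: {-} | 1 pending]
  bind e := d
step 2: unify ((Bool -> c) -> b) ~ f  [subst: {e:=d} | 0 pending]
  bind f := ((Bool -> c) -> b)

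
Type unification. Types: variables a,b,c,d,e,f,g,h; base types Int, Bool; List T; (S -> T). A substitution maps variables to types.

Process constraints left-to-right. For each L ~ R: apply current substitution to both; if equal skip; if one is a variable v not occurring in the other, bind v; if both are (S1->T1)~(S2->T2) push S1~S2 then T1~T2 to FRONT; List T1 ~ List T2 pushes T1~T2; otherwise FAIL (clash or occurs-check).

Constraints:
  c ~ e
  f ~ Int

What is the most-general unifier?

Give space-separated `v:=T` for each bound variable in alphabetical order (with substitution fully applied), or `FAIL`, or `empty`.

step 1: unify c ~ e  [subst: {-} | 1 pending]
  bind c := e
step 2: unify f ~ Int  [subst: {c:=e} | 0 pending]
  bind f := Int

Answer: c:=e f:=Int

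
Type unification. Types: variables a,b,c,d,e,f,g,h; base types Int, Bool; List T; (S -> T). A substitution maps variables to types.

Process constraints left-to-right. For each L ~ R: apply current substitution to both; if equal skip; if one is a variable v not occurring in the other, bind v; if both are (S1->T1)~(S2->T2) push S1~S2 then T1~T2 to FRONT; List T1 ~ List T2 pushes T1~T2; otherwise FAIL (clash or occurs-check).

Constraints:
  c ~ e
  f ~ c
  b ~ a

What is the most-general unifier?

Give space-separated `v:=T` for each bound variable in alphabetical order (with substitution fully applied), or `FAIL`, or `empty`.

step 1: unify c ~ e  [subst: {-} | 2 pending]
  bind c := e
step 2: unify f ~ e  [subst: {c:=e} | 1 pending]
  bind f := e
step 3: unify b ~ a  [subst: {c:=e, f:=e} | 0 pending]
  bind b := a

Answer: b:=a c:=e f:=e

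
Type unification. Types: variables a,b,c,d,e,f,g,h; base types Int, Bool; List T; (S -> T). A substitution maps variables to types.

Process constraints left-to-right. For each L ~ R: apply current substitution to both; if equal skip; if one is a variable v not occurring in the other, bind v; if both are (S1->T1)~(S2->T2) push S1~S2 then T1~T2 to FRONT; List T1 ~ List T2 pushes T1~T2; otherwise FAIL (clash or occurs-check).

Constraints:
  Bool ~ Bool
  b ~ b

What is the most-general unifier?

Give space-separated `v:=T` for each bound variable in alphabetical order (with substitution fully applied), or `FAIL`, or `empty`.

Answer: empty

Derivation:
step 1: unify Bool ~ Bool  [subst: {-} | 1 pending]
  -> identical, skip
step 2: unify b ~ b  [subst: {-} | 0 pending]
  -> identical, skip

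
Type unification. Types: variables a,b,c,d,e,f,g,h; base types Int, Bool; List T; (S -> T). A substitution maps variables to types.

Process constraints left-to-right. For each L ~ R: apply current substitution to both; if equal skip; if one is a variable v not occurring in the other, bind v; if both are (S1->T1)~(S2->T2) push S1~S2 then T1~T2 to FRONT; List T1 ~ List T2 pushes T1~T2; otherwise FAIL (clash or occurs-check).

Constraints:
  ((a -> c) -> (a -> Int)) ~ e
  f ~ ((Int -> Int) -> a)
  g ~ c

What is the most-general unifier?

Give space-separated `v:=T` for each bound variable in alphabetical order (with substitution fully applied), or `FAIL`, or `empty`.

step 1: unify ((a -> c) -> (a -> Int)) ~ e  [subst: {-} | 2 pending]
  bind e := ((a -> c) -> (a -> Int))
step 2: unify f ~ ((Int -> Int) -> a)  [subst: {e:=((a -> c) -> (a -> Int))} | 1 pending]
  bind f := ((Int -> Int) -> a)
step 3: unify g ~ c  [subst: {e:=((a -> c) -> (a -> Int)), f:=((Int -> Int) -> a)} | 0 pending]
  bind g := c

Answer: e:=((a -> c) -> (a -> Int)) f:=((Int -> Int) -> a) g:=c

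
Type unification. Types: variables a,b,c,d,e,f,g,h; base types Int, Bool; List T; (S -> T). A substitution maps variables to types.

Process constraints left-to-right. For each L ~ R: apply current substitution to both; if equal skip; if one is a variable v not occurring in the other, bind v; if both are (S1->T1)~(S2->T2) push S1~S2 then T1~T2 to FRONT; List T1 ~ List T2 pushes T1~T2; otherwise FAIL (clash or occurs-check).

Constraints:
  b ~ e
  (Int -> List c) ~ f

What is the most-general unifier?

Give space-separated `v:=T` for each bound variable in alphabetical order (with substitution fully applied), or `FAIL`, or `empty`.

Answer: b:=e f:=(Int -> List c)

Derivation:
step 1: unify b ~ e  [subst: {-} | 1 pending]
  bind b := e
step 2: unify (Int -> List c) ~ f  [subst: {b:=e} | 0 pending]
  bind f := (Int -> List c)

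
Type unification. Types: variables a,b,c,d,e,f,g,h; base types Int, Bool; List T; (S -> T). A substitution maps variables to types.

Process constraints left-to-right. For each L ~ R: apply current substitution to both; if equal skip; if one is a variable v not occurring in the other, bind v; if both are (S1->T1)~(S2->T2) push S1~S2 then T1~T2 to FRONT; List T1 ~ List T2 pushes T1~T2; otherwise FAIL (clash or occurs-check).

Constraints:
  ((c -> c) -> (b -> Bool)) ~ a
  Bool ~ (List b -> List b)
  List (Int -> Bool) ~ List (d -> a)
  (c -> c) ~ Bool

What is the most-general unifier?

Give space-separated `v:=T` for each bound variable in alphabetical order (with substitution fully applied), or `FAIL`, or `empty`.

step 1: unify ((c -> c) -> (b -> Bool)) ~ a  [subst: {-} | 3 pending]
  bind a := ((c -> c) -> (b -> Bool))
step 2: unify Bool ~ (List b -> List b)  [subst: {a:=((c -> c) -> (b -> Bool))} | 2 pending]
  clash: Bool vs (List b -> List b)

Answer: FAIL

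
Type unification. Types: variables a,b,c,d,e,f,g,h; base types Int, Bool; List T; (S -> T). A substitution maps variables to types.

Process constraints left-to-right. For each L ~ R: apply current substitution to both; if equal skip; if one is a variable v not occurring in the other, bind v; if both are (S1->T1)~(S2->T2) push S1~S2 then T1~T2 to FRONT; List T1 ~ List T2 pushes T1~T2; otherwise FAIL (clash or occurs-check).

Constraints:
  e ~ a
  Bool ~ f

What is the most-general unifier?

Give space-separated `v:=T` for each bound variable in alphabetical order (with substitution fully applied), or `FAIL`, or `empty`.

step 1: unify e ~ a  [subst: {-} | 1 pending]
  bind e := a
step 2: unify Bool ~ f  [subst: {e:=a} | 0 pending]
  bind f := Bool

Answer: e:=a f:=Bool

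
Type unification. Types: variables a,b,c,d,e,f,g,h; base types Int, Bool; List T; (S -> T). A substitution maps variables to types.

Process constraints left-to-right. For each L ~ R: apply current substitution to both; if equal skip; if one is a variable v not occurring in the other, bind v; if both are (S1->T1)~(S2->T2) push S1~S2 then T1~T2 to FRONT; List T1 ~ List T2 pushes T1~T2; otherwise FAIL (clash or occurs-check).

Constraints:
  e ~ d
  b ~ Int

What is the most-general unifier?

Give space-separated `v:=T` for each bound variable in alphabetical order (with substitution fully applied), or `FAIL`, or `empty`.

step 1: unify e ~ d  [subst: {-} | 1 pending]
  bind e := d
step 2: unify b ~ Int  [subst: {e:=d} | 0 pending]
  bind b := Int

Answer: b:=Int e:=d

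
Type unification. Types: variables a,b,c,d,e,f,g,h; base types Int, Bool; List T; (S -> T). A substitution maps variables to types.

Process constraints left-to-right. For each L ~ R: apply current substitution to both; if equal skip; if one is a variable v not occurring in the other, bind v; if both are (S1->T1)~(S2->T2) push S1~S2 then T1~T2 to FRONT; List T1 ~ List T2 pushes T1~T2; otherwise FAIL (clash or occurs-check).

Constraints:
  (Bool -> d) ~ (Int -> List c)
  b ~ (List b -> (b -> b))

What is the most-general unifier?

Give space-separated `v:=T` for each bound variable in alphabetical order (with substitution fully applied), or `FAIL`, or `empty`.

Answer: FAIL

Derivation:
step 1: unify (Bool -> d) ~ (Int -> List c)  [subst: {-} | 1 pending]
  -> decompose arrow: push Bool~Int, d~List c
step 2: unify Bool ~ Int  [subst: {-} | 2 pending]
  clash: Bool vs Int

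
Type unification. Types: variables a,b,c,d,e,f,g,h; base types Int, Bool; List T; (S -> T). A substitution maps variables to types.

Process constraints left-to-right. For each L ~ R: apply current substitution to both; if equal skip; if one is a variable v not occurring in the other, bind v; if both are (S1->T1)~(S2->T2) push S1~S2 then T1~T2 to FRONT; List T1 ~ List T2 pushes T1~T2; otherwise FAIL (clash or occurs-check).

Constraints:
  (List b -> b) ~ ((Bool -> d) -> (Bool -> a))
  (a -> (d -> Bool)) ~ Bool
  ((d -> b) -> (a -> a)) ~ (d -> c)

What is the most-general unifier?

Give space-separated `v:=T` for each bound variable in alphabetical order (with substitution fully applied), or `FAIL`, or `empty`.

Answer: FAIL

Derivation:
step 1: unify (List b -> b) ~ ((Bool -> d) -> (Bool -> a))  [subst: {-} | 2 pending]
  -> decompose arrow: push List b~(Bool -> d), b~(Bool -> a)
step 2: unify List b ~ (Bool -> d)  [subst: {-} | 3 pending]
  clash: List b vs (Bool -> d)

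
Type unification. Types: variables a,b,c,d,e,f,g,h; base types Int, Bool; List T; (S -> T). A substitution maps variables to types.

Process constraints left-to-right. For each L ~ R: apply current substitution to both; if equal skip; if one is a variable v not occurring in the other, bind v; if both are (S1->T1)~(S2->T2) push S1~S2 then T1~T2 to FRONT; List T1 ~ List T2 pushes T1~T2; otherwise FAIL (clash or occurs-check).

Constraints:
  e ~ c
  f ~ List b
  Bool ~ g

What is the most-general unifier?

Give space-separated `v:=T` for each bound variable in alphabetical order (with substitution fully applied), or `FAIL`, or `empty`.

Answer: e:=c f:=List b g:=Bool

Derivation:
step 1: unify e ~ c  [subst: {-} | 2 pending]
  bind e := c
step 2: unify f ~ List b  [subst: {e:=c} | 1 pending]
  bind f := List b
step 3: unify Bool ~ g  [subst: {e:=c, f:=List b} | 0 pending]
  bind g := Bool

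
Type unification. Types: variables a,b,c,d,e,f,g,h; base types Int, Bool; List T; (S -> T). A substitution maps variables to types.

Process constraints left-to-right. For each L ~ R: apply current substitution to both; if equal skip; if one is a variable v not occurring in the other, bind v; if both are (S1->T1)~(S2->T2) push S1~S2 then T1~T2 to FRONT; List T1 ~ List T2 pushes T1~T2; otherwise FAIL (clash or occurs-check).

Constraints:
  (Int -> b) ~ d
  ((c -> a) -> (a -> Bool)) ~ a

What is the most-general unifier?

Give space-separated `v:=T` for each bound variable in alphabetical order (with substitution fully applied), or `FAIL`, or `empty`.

step 1: unify (Int -> b) ~ d  [subst: {-} | 1 pending]
  bind d := (Int -> b)
step 2: unify ((c -> a) -> (a -> Bool)) ~ a  [subst: {d:=(Int -> b)} | 0 pending]
  occurs-check fail

Answer: FAIL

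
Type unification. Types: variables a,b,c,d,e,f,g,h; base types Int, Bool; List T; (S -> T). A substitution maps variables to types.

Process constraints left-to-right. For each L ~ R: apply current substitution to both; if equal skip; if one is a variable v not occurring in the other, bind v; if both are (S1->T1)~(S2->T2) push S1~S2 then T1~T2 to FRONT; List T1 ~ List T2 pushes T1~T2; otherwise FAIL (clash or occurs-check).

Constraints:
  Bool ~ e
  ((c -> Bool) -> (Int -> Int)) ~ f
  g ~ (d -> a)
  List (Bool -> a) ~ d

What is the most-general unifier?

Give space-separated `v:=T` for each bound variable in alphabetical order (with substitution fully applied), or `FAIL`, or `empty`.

step 1: unify Bool ~ e  [subst: {-} | 3 pending]
  bind e := Bool
step 2: unify ((c -> Bool) -> (Int -> Int)) ~ f  [subst: {e:=Bool} | 2 pending]
  bind f := ((c -> Bool) -> (Int -> Int))
step 3: unify g ~ (d -> a)  [subst: {e:=Bool, f:=((c -> Bool) -> (Int -> Int))} | 1 pending]
  bind g := (d -> a)
step 4: unify List (Bool -> a) ~ d  [subst: {e:=Bool, f:=((c -> Bool) -> (Int -> Int)), g:=(d -> a)} | 0 pending]
  bind d := List (Bool -> a)

Answer: d:=List (Bool -> a) e:=Bool f:=((c -> Bool) -> (Int -> Int)) g:=(List (Bool -> a) -> a)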